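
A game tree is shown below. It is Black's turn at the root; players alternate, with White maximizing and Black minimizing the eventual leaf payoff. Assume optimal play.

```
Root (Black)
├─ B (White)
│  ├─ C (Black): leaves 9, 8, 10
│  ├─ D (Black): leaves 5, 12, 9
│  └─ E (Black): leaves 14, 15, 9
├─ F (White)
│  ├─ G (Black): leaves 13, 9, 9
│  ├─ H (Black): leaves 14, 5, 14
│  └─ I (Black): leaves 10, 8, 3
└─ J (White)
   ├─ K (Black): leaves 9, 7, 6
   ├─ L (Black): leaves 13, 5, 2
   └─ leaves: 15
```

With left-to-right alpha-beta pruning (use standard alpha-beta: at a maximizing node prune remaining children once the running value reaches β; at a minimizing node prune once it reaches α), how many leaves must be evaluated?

C [α=-∞,β=+∞]: v=8
D [α=8,β=+∞]: v=5 after child 1 ≤ α → α-cutoff, skip 2
E [α=8,β=+∞]: v=9
B [α=-∞,β=+∞]: v=9
G [α=-∞,β=9]: v=9
F [α=-∞,β=9]: v=9 after child 1 ≥ β → β-cutoff, skip 2
K [α=-∞,β=9]: v=6
L [α=6,β=9]: v=5 after child 2 ≤ α → α-cutoff, skip 1
J [α=-∞,β=9]: v=15
Root [α=-∞,β=+∞]: v=9
Leaves evaluated: 16 of 25.

16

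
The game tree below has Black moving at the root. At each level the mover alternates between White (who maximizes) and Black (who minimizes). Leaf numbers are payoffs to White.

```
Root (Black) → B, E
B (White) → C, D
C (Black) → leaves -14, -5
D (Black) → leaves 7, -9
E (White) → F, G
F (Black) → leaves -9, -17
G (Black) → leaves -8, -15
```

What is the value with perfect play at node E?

F: min(-9, -17) = -17
G: min(-8, -15) = -15
E: max(-17, -15) = -15

-15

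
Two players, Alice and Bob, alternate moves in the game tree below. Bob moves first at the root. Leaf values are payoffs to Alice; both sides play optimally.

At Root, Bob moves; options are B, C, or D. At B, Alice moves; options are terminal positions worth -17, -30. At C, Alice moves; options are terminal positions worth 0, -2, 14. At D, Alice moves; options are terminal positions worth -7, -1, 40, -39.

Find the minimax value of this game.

B (Alice): max(-17, -30) = -17
C (Alice): max(0, -2, 14) = 14
D (Alice): max(-7, -1, 40, -39) = 40
Root (Bob): min(-17, 14, 40) = -17

-17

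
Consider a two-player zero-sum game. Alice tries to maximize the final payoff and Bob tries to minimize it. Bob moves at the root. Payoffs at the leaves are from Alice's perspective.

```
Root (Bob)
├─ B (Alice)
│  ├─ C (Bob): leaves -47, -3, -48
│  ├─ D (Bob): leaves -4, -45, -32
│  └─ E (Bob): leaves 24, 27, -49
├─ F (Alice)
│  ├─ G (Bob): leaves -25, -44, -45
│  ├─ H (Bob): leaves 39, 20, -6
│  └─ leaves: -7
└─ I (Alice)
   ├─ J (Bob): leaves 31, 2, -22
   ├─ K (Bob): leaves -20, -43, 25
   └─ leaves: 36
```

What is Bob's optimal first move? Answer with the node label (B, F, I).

C (Bob): min(-47, -3, -48) = -48
D (Bob): min(-4, -45, -32) = -45
E (Bob): min(24, 27, -49) = -49
B (Alice): max(-48, -45, -49) = -45
G (Bob): min(-25, -44, -45) = -45
H (Bob): min(39, 20, -6) = -6
F (Alice): max(-45, -6, -7) = -6
J (Bob): min(31, 2, -22) = -22
K (Bob): min(-20, -43, 25) = -43
I (Alice): max(-22, -43, 36) = 36
Root (Bob): min(-45, -6, 36) = -45
Bob picks the child with the lowest value: B (value -45).

B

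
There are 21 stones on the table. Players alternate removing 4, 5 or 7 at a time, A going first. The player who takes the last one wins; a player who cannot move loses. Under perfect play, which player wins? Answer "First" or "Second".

First

W/L table (W = player to move can force a win):
i:   0  1  2  3  4  5  6  7  8  9 10 11 12 13 14 15 16 17 18 19 20 21
     L  L  L  L  W  W  W  W  W  W  W  L  L  L  L  W  W  W  W  W  W  W
Position 21 is W, so the first player wins.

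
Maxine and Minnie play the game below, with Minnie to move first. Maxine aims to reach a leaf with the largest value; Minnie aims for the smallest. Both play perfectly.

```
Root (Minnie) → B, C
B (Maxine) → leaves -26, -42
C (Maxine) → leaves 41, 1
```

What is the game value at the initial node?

-26

B (Maxine): max(-26, -42) = -26
C (Maxine): max(41, 1) = 41
Root (Minnie): min(-26, 41) = -26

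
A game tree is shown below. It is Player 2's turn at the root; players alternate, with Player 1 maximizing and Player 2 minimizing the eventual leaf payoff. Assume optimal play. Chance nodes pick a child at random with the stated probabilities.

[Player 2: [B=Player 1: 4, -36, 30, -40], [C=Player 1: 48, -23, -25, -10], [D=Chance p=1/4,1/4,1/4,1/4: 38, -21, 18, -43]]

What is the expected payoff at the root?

B (Player 1): max(4, -36, 30, -40) = 30
C (Player 1): max(48, -23, -25, -10) = 48
D (Chance): 1/4·38 + 1/4·-21 + 1/4·18 + 1/4·-43 = -2
Root (Player 2): min(30, 48, -2) = -2

-2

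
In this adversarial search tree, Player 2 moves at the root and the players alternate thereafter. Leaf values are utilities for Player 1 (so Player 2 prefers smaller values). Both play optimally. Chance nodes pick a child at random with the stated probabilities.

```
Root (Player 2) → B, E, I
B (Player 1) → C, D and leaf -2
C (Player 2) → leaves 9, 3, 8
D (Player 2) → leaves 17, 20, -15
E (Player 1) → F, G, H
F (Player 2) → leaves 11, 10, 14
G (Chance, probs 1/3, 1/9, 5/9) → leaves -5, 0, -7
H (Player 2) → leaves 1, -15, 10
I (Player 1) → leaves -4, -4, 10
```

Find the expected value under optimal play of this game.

3

C (Player 2): min(9, 3, 8) = 3
D (Player 2): min(17, 20, -15) = -15
B (Player 1): max(3, -15, -2) = 3
F (Player 2): min(11, 10, 14) = 10
G (Chance): 1/3·-5 + 1/9·0 + 5/9·-7 = -5.56
H (Player 2): min(1, -15, 10) = -15
E (Player 1): max(10, -5.56, -15) = 10
I (Player 1): max(-4, -4, 10) = 10
Root (Player 2): min(3, 10, 10) = 3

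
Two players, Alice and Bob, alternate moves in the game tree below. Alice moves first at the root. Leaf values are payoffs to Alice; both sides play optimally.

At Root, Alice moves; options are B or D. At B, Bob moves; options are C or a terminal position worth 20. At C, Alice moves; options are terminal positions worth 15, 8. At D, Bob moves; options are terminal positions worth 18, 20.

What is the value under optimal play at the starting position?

18

C (Alice): max(15, 8) = 15
B (Bob): min(15, 20) = 15
D (Bob): min(18, 20) = 18
Root (Alice): max(15, 18) = 18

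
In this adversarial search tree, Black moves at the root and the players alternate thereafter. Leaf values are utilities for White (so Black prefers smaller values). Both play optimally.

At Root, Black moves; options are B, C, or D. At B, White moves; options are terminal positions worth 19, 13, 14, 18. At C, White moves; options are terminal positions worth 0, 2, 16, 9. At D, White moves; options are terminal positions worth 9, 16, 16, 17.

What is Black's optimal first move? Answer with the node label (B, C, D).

C

B (White): max(19, 13, 14, 18) = 19
C (White): max(0, 2, 16, 9) = 16
D (White): max(9, 16, 16, 17) = 17
Root (Black): min(19, 16, 17) = 16
Black picks the child with the lowest value: C (value 16).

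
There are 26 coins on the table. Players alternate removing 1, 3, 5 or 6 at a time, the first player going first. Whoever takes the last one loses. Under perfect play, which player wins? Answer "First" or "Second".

First

i:   0  1  2  3  4  5  6  7  8  9 10 11 12 13 14 15 16 17 18 19 20 21 22 23 24 25 26
     W  L  W  L  W  L  W  W  W  W  W  W  L  W  L  W  L  W  W  W  W  W  W  L  W  L  W
Position 26 is W, so the first player wins.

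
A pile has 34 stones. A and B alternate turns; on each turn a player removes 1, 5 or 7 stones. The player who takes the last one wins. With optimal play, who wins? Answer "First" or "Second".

Second

W/L table (W = player to move can force a win):
i:   0  1  2  3  4  5  6  7  8  9 10 11 12 13 14 15 16 17 18 19 20 21 22 23 24 25 26 27 28 29 30 31 32 33 34
     L  W  L  W  L  W  L  W  L  W  L  W  L  W  L  W  L  W  L  W  L  W  L  W  L  W  L  W  L  W  L  W  L  W  L
Position 34 is L, so the second player wins.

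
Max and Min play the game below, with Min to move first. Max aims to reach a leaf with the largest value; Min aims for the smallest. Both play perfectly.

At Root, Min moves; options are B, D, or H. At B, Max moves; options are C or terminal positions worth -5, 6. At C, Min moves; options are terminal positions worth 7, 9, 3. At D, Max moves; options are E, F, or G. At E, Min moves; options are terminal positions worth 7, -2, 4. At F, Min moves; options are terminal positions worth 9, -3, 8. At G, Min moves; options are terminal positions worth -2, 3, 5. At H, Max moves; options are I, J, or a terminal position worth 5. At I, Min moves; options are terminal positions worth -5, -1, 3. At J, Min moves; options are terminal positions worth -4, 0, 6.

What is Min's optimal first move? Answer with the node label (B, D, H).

D

C (Min): min(7, 9, 3) = 3
B (Max): max(3, -5, 6) = 6
E (Min): min(7, -2, 4) = -2
F (Min): min(9, -3, 8) = -3
G (Min): min(-2, 3, 5) = -2
D (Max): max(-2, -3, -2) = -2
I (Min): min(-5, -1, 3) = -5
J (Min): min(-4, 0, 6) = -4
H (Max): max(-5, -4, 5) = 5
Root (Min): min(6, -2, 5) = -2
Min picks the child with the lowest value: D (value -2).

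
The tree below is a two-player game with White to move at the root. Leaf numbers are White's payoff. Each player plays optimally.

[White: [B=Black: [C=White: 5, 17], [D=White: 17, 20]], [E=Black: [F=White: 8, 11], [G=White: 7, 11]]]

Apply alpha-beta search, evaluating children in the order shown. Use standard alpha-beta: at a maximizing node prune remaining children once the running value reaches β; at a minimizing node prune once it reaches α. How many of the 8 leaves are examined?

5

C [α=-∞,β=+∞]: v=17
D [α=-∞,β=17]: v=17 after child 1 ≥ β → β-cutoff, skip 1
B [α=-∞,β=+∞]: v=17
F [α=17,β=+∞]: v=11
E [α=17,β=+∞]: v=11 after child 1 ≤ α → α-cutoff, skip 1
Root [α=-∞,β=+∞]: v=17
Leaves evaluated: 5 of 8.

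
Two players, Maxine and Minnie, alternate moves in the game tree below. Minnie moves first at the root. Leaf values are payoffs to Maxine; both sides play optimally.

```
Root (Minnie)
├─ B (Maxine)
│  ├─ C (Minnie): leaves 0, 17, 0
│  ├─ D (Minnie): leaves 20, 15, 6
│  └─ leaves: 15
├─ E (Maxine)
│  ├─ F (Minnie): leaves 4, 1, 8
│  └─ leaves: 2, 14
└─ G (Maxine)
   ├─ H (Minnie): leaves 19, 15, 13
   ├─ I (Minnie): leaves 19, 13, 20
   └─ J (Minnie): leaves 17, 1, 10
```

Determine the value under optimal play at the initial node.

C (Minnie): min(0, 17, 0) = 0
D (Minnie): min(20, 15, 6) = 6
B (Maxine): max(0, 6, 15) = 15
F (Minnie): min(4, 1, 8) = 1
E (Maxine): max(1, 2, 14) = 14
H (Minnie): min(19, 15, 13) = 13
I (Minnie): min(19, 13, 20) = 13
J (Minnie): min(17, 1, 10) = 1
G (Maxine): max(13, 13, 1) = 13
Root (Minnie): min(15, 14, 13) = 13

13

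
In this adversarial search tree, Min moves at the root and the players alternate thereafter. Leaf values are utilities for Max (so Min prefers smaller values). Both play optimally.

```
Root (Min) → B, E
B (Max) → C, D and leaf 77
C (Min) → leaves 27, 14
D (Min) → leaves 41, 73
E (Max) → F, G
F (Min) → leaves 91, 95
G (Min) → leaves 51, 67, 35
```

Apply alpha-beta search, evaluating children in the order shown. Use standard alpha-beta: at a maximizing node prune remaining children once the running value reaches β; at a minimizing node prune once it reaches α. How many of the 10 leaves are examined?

C [α=-∞,β=+∞]: v=14
D [α=14,β=+∞]: v=41
B [α=-∞,β=+∞]: v=77
F [α=-∞,β=77]: v=91
E [α=-∞,β=77]: v=91 after child 1 ≥ β → β-cutoff, skip 1
Root [α=-∞,β=+∞]: v=77
Leaves evaluated: 7 of 10.

7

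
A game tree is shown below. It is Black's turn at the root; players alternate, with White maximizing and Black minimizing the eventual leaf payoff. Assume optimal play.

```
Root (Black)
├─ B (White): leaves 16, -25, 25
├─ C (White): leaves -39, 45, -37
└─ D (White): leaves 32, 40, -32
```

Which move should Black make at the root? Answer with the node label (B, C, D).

B (White): max(16, -25, 25) = 25
C (White): max(-39, 45, -37) = 45
D (White): max(32, 40, -32) = 40
Root (Black): min(25, 45, 40) = 25
Black picks the child with the lowest value: B (value 25).

B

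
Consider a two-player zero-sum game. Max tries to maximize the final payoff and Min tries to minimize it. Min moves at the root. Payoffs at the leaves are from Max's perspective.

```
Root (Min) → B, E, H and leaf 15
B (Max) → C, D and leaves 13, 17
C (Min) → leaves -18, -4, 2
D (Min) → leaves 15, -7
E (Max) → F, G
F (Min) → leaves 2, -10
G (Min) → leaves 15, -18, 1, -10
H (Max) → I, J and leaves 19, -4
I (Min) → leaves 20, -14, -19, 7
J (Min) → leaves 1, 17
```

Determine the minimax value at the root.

C (Min): min(-18, -4, 2) = -18
D (Min): min(15, -7) = -7
B (Max): max(-18, -7, 13, 17) = 17
F (Min): min(2, -10) = -10
G (Min): min(15, -18, 1, -10) = -18
E (Max): max(-10, -18) = -10
I (Min): min(20, -14, -19, 7) = -19
J (Min): min(1, 17) = 1
H (Max): max(-19, 1, 19, -4) = 19
Root (Min): min(17, -10, 19, 15) = -10

-10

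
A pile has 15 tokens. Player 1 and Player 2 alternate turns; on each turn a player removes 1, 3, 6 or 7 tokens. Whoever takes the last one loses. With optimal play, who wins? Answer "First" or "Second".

Compute winning (W) and losing (L) positions by backward induction:
i:   0  1  2  3  4  5  6  7  8  9 10 11 12 13 14 15
     W  L  W  L  W  L  W  W  W  W  W  W  W  L  W  L
Position 15 is L, so the second player wins.

Second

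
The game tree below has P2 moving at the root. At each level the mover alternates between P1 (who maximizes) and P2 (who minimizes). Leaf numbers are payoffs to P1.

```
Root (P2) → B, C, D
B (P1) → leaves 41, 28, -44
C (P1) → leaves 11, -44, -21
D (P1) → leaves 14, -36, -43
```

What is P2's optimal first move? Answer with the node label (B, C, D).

C

B (P1): max(41, 28, -44) = 41
C (P1): max(11, -44, -21) = 11
D (P1): max(14, -36, -43) = 14
Root (P2): min(41, 11, 14) = 11
P2 picks the child with the lowest value: C (value 11).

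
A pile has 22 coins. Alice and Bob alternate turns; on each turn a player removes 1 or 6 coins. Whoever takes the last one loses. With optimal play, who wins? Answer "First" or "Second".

Second

i:   0  1  2  3  4  5  6  7  8  9 10 11 12 13 14 15 16 17 18 19 20 21 22
     W  L  W  L  W  L  W  W  L  W  L  W  L  W  W  L  W  L  W  L  W  W  L
Position 22 is L, so the second player wins.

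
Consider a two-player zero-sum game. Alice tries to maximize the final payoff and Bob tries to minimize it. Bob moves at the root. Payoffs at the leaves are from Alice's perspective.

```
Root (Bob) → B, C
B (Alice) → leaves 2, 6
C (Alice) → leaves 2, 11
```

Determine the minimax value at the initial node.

6

B (Alice): max(2, 6) = 6
C (Alice): max(2, 11) = 11
Root (Bob): min(6, 11) = 6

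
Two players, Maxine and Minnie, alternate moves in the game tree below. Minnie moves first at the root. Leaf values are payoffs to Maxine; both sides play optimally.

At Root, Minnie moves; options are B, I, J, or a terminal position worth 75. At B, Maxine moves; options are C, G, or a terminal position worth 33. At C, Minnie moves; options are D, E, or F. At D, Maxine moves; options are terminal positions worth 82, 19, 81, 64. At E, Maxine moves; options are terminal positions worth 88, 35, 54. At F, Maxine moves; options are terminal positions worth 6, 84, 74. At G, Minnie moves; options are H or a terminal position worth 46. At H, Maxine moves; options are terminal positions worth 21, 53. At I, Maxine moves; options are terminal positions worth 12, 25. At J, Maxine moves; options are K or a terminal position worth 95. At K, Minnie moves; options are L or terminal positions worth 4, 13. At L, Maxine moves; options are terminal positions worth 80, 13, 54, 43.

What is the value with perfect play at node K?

L: max(80, 13, 54, 43) = 80
K: min(80, 4, 13) = 4

4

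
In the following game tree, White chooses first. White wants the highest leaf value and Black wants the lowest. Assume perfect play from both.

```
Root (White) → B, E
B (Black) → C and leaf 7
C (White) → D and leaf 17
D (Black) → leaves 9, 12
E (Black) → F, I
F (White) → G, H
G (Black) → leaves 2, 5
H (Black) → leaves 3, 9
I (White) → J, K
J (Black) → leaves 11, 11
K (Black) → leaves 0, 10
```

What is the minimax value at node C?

17

D: min(9, 12) = 9
C: max(9, 17) = 17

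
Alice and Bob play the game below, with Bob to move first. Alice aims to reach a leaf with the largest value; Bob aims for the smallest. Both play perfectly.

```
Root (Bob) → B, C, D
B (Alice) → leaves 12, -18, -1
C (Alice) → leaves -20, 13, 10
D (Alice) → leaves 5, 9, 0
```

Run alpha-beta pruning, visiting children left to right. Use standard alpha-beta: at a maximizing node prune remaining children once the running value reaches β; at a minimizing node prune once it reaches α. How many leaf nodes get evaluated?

8

B [α=-∞,β=+∞]: v=12
C [α=-∞,β=12]: v=13 after child 2 ≥ β → β-cutoff, skip 1
D [α=-∞,β=12]: v=9
Root [α=-∞,β=+∞]: v=9
Leaves evaluated: 8 of 9.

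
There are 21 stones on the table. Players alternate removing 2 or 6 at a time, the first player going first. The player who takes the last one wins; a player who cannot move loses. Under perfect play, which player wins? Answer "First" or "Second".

Second

i:   0  1  2  3  4  5  6  7  8  9 10 11 12 13 14 15 16 17 18 19 20 21
     L  L  W  W  L  L  W  W  L  L  W  W  L  L  W  W  L  L  W  W  L  L
Position 21 is L, so the second player wins.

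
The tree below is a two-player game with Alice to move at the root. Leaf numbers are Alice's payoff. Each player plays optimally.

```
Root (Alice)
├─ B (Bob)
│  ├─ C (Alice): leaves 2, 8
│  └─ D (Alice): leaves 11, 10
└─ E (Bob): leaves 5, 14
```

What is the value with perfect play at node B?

8

C: max(2, 8) = 8
D: max(11, 10) = 11
B: min(8, 11) = 8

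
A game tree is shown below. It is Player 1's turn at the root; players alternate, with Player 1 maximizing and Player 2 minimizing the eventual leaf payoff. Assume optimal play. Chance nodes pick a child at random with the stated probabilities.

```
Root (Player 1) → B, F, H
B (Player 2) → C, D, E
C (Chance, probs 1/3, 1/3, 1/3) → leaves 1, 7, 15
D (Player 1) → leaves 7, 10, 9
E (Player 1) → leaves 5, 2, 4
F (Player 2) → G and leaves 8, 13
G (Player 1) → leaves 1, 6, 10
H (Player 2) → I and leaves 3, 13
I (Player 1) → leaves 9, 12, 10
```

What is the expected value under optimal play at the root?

8

C (Chance): 1/3·1 + 1/3·7 + 1/3·15 = 7.67
D (Player 1): max(7, 10, 9) = 10
E (Player 1): max(5, 2, 4) = 5
B (Player 2): min(7.67, 10, 5) = 5
G (Player 1): max(1, 6, 10) = 10
F (Player 2): min(10, 8, 13) = 8
I (Player 1): max(9, 12, 10) = 12
H (Player 2): min(12, 3, 13) = 3
Root (Player 1): max(5, 8, 3) = 8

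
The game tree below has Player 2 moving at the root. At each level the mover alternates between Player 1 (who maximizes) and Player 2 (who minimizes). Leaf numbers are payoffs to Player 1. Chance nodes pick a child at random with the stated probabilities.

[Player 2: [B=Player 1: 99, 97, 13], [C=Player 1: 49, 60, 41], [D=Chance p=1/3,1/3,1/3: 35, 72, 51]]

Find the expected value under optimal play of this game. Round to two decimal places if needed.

52.67

B (Player 1): max(99, 97, 13) = 99
C (Player 1): max(49, 60, 41) = 60
D (Chance): 1/3·35 + 1/3·72 + 1/3·51 = 52.67
Root (Player 2): min(99, 60, 52.67) = 52.67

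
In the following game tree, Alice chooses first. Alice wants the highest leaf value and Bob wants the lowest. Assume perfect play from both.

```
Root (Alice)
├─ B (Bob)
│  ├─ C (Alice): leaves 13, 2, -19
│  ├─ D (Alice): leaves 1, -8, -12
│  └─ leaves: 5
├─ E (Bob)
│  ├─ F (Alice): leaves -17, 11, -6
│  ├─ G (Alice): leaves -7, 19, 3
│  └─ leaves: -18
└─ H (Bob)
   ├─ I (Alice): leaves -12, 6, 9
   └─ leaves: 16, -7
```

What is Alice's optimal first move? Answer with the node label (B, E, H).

B

C (Alice): max(13, 2, -19) = 13
D (Alice): max(1, -8, -12) = 1
B (Bob): min(13, 1, 5) = 1
F (Alice): max(-17, 11, -6) = 11
G (Alice): max(-7, 19, 3) = 19
E (Bob): min(11, 19, -18) = -18
I (Alice): max(-12, 6, 9) = 9
H (Bob): min(9, 16, -7) = -7
Root (Alice): max(1, -18, -7) = 1
Alice picks the child with the highest value: B (value 1).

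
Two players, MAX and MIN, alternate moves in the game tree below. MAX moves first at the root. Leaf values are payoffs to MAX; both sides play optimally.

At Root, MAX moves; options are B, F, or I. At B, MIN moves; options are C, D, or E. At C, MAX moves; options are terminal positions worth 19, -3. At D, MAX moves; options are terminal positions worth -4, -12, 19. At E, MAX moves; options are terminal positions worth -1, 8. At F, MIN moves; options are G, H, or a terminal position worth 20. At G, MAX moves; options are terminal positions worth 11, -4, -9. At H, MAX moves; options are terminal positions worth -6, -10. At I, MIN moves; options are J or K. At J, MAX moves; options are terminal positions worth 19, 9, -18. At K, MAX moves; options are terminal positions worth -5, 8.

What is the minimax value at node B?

8

C: max(19, -3) = 19
D: max(-4, -12, 19) = 19
E: max(-1, 8) = 8
B: min(19, 19, 8) = 8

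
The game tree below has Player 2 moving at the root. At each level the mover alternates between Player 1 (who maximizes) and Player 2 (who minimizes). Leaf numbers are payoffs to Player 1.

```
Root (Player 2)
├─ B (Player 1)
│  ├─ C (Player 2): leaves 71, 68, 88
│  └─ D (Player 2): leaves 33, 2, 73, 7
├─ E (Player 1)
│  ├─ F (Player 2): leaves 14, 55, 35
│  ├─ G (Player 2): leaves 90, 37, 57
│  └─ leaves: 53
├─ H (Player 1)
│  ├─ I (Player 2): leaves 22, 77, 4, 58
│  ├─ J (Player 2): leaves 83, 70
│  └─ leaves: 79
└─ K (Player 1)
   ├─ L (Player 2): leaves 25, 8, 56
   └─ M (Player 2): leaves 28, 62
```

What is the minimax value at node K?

L: min(25, 8, 56) = 8
M: min(28, 62) = 28
K: max(8, 28) = 28

28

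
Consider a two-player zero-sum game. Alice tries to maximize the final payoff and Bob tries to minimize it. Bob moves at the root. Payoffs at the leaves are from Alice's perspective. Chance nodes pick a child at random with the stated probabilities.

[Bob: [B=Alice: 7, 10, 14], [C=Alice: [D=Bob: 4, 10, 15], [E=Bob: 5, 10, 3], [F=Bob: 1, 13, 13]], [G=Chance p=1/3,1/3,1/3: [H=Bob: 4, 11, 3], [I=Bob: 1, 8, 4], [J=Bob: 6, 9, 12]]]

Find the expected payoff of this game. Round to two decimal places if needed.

3.33

B (Alice): max(7, 10, 14) = 14
D (Bob): min(4, 10, 15) = 4
E (Bob): min(5, 10, 3) = 3
F (Bob): min(1, 13, 13) = 1
C (Alice): max(4, 3, 1) = 4
H (Bob): min(4, 11, 3) = 3
I (Bob): min(1, 8, 4) = 1
J (Bob): min(6, 9, 12) = 6
G (Chance): 1/3·3 + 1/3·1 + 1/3·6 = 3.33
Root (Bob): min(14, 4, 3.33) = 3.33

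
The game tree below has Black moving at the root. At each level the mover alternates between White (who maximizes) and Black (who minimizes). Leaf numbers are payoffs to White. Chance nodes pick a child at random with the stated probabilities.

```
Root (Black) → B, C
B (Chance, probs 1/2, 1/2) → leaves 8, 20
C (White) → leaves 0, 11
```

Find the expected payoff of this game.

B (Chance): 1/2·8 + 1/2·20 = 14
C (White): max(0, 11) = 11
Root (Black): min(14, 11) = 11

11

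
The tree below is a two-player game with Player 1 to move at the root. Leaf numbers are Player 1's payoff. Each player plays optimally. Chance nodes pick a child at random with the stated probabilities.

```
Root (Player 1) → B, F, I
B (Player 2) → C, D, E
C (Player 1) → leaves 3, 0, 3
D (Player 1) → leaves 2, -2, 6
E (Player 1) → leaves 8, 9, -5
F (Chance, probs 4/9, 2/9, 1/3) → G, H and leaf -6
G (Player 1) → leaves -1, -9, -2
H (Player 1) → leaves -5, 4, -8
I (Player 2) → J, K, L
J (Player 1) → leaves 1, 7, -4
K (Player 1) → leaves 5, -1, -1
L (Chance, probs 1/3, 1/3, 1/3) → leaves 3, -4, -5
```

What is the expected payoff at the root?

C (Player 1): max(3, 0, 3) = 3
D (Player 1): max(2, -2, 6) = 6
E (Player 1): max(8, 9, -5) = 9
B (Player 2): min(3, 6, 9) = 3
G (Player 1): max(-1, -9, -2) = -1
H (Player 1): max(-5, 4, -8) = 4
F (Chance): 4/9·-1 + 2/9·4 + 1/3·-6 = -1.56
J (Player 1): max(1, 7, -4) = 7
K (Player 1): max(5, -1, -1) = 5
L (Chance): 1/3·3 + 1/3·-4 + 1/3·-5 = -2
I (Player 2): min(7, 5, -2) = -2
Root (Player 1): max(3, -1.56, -2) = 3

3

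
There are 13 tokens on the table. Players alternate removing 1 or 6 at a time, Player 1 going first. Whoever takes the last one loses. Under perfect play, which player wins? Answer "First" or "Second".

First

W/L table (W = player to move can force a win):
i:   0  1  2  3  4  5  6  7  8  9 10 11 12 13
     W  L  W  L  W  L  W  W  L  W  L  W  L  W
Position 13 is W, so the first player wins.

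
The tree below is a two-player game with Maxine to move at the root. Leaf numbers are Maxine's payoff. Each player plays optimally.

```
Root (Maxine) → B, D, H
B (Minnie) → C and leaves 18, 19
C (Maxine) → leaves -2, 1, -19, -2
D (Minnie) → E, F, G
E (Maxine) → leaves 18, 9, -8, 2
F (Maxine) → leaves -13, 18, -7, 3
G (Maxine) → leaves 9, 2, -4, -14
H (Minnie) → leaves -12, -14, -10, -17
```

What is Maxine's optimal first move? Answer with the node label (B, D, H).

C (Maxine): max(-2, 1, -19, -2) = 1
B (Minnie): min(1, 18, 19) = 1
E (Maxine): max(18, 9, -8, 2) = 18
F (Maxine): max(-13, 18, -7, 3) = 18
G (Maxine): max(9, 2, -4, -14) = 9
D (Minnie): min(18, 18, 9) = 9
H (Minnie): min(-12, -14, -10, -17) = -17
Root (Maxine): max(1, 9, -17) = 9
Maxine picks the child with the highest value: D (value 9).

D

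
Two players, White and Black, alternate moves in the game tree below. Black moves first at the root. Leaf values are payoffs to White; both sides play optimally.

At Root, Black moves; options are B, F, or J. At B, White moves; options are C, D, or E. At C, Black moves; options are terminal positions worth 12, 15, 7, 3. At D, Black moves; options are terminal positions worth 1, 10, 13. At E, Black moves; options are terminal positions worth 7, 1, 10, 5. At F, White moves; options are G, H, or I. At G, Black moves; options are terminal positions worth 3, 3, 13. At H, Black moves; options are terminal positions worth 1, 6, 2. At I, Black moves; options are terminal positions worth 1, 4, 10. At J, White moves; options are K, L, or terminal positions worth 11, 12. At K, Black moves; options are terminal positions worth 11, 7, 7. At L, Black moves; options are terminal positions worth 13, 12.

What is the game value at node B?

C: min(12, 15, 7, 3) = 3
D: min(1, 10, 13) = 1
E: min(7, 1, 10, 5) = 1
B: max(3, 1, 1) = 3

3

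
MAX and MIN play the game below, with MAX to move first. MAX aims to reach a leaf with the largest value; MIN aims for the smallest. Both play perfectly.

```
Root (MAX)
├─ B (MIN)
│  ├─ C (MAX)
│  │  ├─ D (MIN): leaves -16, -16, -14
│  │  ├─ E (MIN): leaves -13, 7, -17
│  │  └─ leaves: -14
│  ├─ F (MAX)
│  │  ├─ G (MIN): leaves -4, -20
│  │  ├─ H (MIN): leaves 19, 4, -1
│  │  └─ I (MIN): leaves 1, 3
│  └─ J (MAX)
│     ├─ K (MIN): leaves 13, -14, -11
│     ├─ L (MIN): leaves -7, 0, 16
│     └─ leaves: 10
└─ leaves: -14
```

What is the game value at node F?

1

G: min(-4, -20) = -20
H: min(19, 4, -1) = -1
I: min(1, 3) = 1
F: max(-20, -1, 1) = 1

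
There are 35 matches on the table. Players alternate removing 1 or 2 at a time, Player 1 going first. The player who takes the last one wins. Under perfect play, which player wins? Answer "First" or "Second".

W/L table (W = player to move can force a win):
i:   0  1  2  3  4  5  6  7  8  9 10 11 12 13 14 15 16 17 18 19 20 21 22 23 24 25 26 27 28 29 30 31 32 33 34 35
     L  W  W  L  W  W  L  W  W  L  W  W  L  W  W  L  W  W  L  W  W  L  W  W  L  W  W  L  W  W  L  W  W  L  W  W
Position 35 is W, so the first player wins.

First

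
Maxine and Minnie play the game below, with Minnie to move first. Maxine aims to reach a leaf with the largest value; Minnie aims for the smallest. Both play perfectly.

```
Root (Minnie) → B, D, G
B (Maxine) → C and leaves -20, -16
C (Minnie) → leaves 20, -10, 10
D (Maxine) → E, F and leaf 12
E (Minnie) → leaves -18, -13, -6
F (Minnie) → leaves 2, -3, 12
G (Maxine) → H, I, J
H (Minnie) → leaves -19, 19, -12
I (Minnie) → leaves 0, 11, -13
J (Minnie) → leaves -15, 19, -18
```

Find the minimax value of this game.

C (Minnie): min(20, -10, 10) = -10
B (Maxine): max(-10, -20, -16) = -10
E (Minnie): min(-18, -13, -6) = -18
F (Minnie): min(2, -3, 12) = -3
D (Maxine): max(-18, -3, 12) = 12
H (Minnie): min(-19, 19, -12) = -19
I (Minnie): min(0, 11, -13) = -13
J (Minnie): min(-15, 19, -18) = -18
G (Maxine): max(-19, -13, -18) = -13
Root (Minnie): min(-10, 12, -13) = -13

-13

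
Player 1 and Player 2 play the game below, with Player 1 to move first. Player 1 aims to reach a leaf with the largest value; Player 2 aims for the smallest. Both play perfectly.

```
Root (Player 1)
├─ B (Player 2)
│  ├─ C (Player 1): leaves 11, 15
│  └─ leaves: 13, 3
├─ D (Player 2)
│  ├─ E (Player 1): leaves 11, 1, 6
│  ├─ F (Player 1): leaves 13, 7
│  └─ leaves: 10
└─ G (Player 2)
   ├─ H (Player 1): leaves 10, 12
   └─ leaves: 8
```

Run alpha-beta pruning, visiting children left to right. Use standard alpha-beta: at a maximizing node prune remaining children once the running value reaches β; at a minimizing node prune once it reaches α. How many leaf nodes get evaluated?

12

C [α=-∞,β=+∞]: v=15
B [α=-∞,β=+∞]: v=3
E [α=3,β=+∞]: v=11
F [α=3,β=11]: v=13 after child 1 ≥ β → β-cutoff, skip 1
D [α=3,β=+∞]: v=10
H [α=10,β=+∞]: v=12
G [α=10,β=+∞]: v=8
Root [α=-∞,β=+∞]: v=10
Leaves evaluated: 12 of 13.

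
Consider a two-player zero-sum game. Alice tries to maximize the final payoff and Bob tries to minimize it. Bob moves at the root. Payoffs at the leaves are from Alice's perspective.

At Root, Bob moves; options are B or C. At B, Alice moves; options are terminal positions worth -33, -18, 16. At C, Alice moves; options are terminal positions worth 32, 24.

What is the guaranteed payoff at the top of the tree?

16

B (Alice): max(-33, -18, 16) = 16
C (Alice): max(32, 24) = 32
Root (Bob): min(16, 32) = 16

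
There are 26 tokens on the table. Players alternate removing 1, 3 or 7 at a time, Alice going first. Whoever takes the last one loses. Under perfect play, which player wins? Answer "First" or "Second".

i:   0  1  2  3  4  5  6  7  8  9 10 11 12 13 14 15 16 17 18 19 20 21 22 23 24 25 26
     W  L  W  L  W  L  W  L  W  L  W  L  W  L  W  L  W  L  W  L  W  L  W  L  W  L  W
Position 26 is W, so the first player wins.

First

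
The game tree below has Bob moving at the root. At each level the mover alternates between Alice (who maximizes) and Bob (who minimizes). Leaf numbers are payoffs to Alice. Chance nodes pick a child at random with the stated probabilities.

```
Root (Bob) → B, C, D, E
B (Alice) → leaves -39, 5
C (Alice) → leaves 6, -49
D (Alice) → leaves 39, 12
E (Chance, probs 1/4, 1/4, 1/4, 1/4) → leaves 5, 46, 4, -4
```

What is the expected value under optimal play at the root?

B (Alice): max(-39, 5) = 5
C (Alice): max(6, -49) = 6
D (Alice): max(39, 12) = 39
E (Chance): 1/4·5 + 1/4·46 + 1/4·4 + 1/4·-4 = 12.75
Root (Bob): min(5, 6, 39, 12.75) = 5

5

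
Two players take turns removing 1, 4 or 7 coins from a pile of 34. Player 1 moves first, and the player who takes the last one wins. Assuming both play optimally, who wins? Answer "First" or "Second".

Compute winning (W) and losing (L) positions by backward induction:
i:   0  1  2  3  4  5  6  7  8  9 10 11 12 13 14 15 16 17 18 19 20 21 22 23 24 25 26 27 28 29 30 31 32 33 34
     L  W  L  W  W  L  W  W  L  W  L  W  W  L  W  W  L  W  L  W  W  L  W  W  L  W  L  W  W  L  W  W  L  W  L
Position 34 is L, so the second player wins.

Second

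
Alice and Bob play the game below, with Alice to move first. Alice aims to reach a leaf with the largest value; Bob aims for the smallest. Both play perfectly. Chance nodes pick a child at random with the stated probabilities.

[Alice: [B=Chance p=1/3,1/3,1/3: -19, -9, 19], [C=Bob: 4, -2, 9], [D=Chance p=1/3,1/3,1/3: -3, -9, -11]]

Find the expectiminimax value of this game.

B (Chance): 1/3·-19 + 1/3·-9 + 1/3·19 = -3
C (Bob): min(4, -2, 9) = -2
D (Chance): 1/3·-3 + 1/3·-9 + 1/3·-11 = -7.67
Root (Alice): max(-3, -2, -7.67) = -2

-2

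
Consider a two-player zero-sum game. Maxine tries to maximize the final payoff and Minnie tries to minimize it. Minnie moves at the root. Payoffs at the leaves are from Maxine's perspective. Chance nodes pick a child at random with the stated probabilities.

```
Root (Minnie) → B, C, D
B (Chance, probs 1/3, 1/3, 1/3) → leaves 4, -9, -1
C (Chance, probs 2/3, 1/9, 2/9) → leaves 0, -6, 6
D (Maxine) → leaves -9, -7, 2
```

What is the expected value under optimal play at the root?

-2

B (Chance): 1/3·4 + 1/3·-9 + 1/3·-1 = -2
C (Chance): 2/3·0 + 1/9·-6 + 2/9·6 = 0.67
D (Maxine): max(-9, -7, 2) = 2
Root (Minnie): min(-2, 0.67, 2) = -2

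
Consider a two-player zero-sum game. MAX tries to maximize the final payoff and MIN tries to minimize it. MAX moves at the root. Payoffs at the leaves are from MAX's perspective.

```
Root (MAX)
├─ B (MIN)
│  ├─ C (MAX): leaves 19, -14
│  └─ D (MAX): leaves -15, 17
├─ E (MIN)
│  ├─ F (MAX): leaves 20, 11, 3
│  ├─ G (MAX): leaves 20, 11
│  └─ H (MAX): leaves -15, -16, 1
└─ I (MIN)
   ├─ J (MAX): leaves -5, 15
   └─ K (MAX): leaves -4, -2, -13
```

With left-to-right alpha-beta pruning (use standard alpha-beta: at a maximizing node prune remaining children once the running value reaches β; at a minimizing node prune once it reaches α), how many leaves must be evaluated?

13

C [α=-∞,β=+∞]: v=19
D [α=-∞,β=19]: v=17
B [α=-∞,β=+∞]: v=17
F [α=17,β=+∞]: v=20
G [α=17,β=20]: v=20 after child 1 ≥ β → β-cutoff, skip 1
H [α=17,β=20]: v=1
E [α=17,β=+∞]: v=1
J [α=17,β=+∞]: v=15
I [α=17,β=+∞]: v=15 after child 1 ≤ α → α-cutoff, skip 1
Root [α=-∞,β=+∞]: v=17
Leaves evaluated: 13 of 17.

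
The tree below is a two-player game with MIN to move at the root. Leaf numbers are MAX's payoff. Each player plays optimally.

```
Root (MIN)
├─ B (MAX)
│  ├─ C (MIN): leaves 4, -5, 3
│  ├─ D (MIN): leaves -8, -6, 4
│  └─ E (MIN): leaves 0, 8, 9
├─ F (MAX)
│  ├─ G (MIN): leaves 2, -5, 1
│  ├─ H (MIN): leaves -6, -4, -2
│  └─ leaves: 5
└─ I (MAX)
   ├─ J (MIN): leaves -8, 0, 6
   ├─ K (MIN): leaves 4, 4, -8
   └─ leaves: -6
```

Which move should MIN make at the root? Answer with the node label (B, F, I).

C (MIN): min(4, -5, 3) = -5
D (MIN): min(-8, -6, 4) = -8
E (MIN): min(0, 8, 9) = 0
B (MAX): max(-5, -8, 0) = 0
G (MIN): min(2, -5, 1) = -5
H (MIN): min(-6, -4, -2) = -6
F (MAX): max(-5, -6, 5) = 5
J (MIN): min(-8, 0, 6) = -8
K (MIN): min(4, 4, -8) = -8
I (MAX): max(-8, -8, -6) = -6
Root (MIN): min(0, 5, -6) = -6
MIN picks the child with the lowest value: I (value -6).

I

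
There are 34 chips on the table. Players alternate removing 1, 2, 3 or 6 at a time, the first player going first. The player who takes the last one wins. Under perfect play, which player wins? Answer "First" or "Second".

i:   0  1  2  3  4  5  6  7  8  9 10 11 12 13 14 15 16 17 18 19 20 21 22 23 24 25 26 27 28 29 30 31 32 33 34
     L  W  W  W  L  W  W  W  L  W  W  W  L  W  W  W  L  W  W  W  L  W  W  W  L  W  W  W  L  W  W  W  L  W  W
Position 34 is W, so the first player wins.

First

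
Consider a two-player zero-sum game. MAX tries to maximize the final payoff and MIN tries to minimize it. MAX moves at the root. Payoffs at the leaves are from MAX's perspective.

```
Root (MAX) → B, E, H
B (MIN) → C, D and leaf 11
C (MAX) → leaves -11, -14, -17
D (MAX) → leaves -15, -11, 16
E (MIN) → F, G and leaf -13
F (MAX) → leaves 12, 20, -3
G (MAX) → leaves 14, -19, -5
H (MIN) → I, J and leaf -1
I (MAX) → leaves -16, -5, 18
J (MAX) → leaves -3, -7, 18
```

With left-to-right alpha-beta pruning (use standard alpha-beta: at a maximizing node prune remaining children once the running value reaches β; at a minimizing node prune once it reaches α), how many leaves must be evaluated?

C [α=-∞,β=+∞]: v=-11
D [α=-∞,β=-11]: v=-11 after child 2 ≥ β → β-cutoff, skip 1
B [α=-∞,β=+∞]: v=-11
F [α=-11,β=+∞]: v=20
G [α=-11,β=20]: v=14
E [α=-11,β=+∞]: v=-13
I [α=-11,β=+∞]: v=18
J [α=-11,β=18]: v=18
H [α=-11,β=+∞]: v=-1
Root [α=-∞,β=+∞]: v=-1
Leaves evaluated: 20 of 21.

20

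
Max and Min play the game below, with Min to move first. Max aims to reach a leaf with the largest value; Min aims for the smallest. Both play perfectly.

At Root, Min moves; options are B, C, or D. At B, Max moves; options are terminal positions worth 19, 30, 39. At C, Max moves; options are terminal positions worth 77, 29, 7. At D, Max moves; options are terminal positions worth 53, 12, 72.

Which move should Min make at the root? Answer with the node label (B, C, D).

B (Max): max(19, 30, 39) = 39
C (Max): max(77, 29, 7) = 77
D (Max): max(53, 12, 72) = 72
Root (Min): min(39, 77, 72) = 39
Min picks the child with the lowest value: B (value 39).

B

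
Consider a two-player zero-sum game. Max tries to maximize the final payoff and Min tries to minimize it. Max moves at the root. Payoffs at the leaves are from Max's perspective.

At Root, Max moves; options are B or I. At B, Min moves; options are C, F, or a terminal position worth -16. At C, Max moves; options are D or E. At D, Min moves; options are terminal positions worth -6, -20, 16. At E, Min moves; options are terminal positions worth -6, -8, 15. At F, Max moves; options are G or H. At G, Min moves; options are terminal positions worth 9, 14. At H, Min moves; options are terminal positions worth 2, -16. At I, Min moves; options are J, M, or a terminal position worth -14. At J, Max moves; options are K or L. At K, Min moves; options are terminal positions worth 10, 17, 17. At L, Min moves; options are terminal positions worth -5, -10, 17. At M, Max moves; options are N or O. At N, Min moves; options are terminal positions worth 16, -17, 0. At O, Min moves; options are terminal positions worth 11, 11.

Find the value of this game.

-14

D (Min): min(-6, -20, 16) = -20
E (Min): min(-6, -8, 15) = -8
C (Max): max(-20, -8) = -8
G (Min): min(9, 14) = 9
H (Min): min(2, -16) = -16
F (Max): max(9, -16) = 9
B (Min): min(-8, 9, -16) = -16
K (Min): min(10, 17, 17) = 10
L (Min): min(-5, -10, 17) = -10
J (Max): max(10, -10) = 10
N (Min): min(16, -17, 0) = -17
O (Min): min(11, 11) = 11
M (Max): max(-17, 11) = 11
I (Min): min(10, 11, -14) = -14
Root (Max): max(-16, -14) = -14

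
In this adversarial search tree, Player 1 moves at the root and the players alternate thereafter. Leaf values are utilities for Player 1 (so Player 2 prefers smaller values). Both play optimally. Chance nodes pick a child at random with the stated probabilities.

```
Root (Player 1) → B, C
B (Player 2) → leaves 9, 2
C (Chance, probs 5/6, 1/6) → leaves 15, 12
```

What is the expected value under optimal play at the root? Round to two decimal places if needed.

14.5

B (Player 2): min(9, 2) = 2
C (Chance): 5/6·15 + 1/6·12 = 14.5
Root (Player 1): max(2, 14.5) = 14.5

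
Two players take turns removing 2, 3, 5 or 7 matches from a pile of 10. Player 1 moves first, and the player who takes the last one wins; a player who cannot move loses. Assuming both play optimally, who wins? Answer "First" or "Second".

Compute winning (W) and losing (L) positions by backward induction:
i:   0  1  2  3  4  5  6  7  8  9 10
     L  L  W  W  W  W  W  W  W  L  L
Position 10 is L, so the second player wins.

Second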